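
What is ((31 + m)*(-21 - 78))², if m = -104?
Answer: 52229529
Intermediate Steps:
((31 + m)*(-21 - 78))² = ((31 - 104)*(-21 - 78))² = (-73*(-99))² = 7227² = 52229529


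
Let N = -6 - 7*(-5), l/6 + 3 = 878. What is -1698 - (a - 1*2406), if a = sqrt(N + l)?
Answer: 708 - sqrt(5279) ≈ 635.34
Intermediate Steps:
l = 5250 (l = -18 + 6*878 = -18 + 5268 = 5250)
N = 29 (N = -6 + 35 = 29)
a = sqrt(5279) (a = sqrt(29 + 5250) = sqrt(5279) ≈ 72.657)
-1698 - (a - 1*2406) = -1698 - (sqrt(5279) - 1*2406) = -1698 - (sqrt(5279) - 2406) = -1698 - (-2406 + sqrt(5279)) = -1698 + (2406 - sqrt(5279)) = 708 - sqrt(5279)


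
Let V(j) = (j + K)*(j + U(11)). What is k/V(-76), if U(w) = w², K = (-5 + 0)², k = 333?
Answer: -37/255 ≈ -0.14510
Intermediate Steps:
K = 25 (K = (-5)² = 25)
V(j) = (25 + j)*(121 + j) (V(j) = (j + 25)*(j + 11²) = (25 + j)*(j + 121) = (25 + j)*(121 + j))
k/V(-76) = 333/(3025 + (-76)² + 146*(-76)) = 333/(3025 + 5776 - 11096) = 333/(-2295) = 333*(-1/2295) = -37/255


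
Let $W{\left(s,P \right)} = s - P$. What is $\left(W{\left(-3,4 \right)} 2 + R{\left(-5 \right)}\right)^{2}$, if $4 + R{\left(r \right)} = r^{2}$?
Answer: $49$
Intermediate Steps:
$R{\left(r \right)} = -4 + r^{2}$
$\left(W{\left(-3,4 \right)} 2 + R{\left(-5 \right)}\right)^{2} = \left(\left(-3 - 4\right) 2 - \left(4 - \left(-5\right)^{2}\right)\right)^{2} = \left(\left(-3 - 4\right) 2 + \left(-4 + 25\right)\right)^{2} = \left(\left(-7\right) 2 + 21\right)^{2} = \left(-14 + 21\right)^{2} = 7^{2} = 49$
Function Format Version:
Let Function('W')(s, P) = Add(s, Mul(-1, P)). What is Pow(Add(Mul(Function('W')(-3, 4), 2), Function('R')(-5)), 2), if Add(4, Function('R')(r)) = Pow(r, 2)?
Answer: 49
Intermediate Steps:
Function('R')(r) = Add(-4, Pow(r, 2))
Pow(Add(Mul(Function('W')(-3, 4), 2), Function('R')(-5)), 2) = Pow(Add(Mul(Add(-3, Mul(-1, 4)), 2), Add(-4, Pow(-5, 2))), 2) = Pow(Add(Mul(Add(-3, -4), 2), Add(-4, 25)), 2) = Pow(Add(Mul(-7, 2), 21), 2) = Pow(Add(-14, 21), 2) = Pow(7, 2) = 49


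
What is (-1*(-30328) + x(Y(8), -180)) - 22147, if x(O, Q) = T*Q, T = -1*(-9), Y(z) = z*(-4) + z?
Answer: 6561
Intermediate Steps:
Y(z) = -3*z (Y(z) = -4*z + z = -3*z)
T = 9
x(O, Q) = 9*Q
(-1*(-30328) + x(Y(8), -180)) - 22147 = (-1*(-30328) + 9*(-180)) - 22147 = (30328 - 1620) - 22147 = 28708 - 22147 = 6561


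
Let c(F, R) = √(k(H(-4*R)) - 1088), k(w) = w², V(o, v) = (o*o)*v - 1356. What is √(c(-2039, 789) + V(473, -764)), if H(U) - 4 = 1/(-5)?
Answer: √(-4273257800 + 5*I*√26839)/5 ≈ 0.0012531 + 13074.0*I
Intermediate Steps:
V(o, v) = -1356 + v*o² (V(o, v) = o²*v - 1356 = v*o² - 1356 = -1356 + v*o²)
H(U) = 19/5 (H(U) = 4 + 1/(-5) = 4 - ⅕ = 19/5)
c(F, R) = I*√26839/5 (c(F, R) = √((19/5)² - 1088) = √(361/25 - 1088) = √(-26839/25) = I*√26839/5)
√(c(-2039, 789) + V(473, -764)) = √(I*√26839/5 + (-1356 - 764*473²)) = √(I*√26839/5 + (-1356 - 764*223729)) = √(I*√26839/5 + (-1356 - 170928956)) = √(I*√26839/5 - 170930312) = √(-170930312 + I*√26839/5)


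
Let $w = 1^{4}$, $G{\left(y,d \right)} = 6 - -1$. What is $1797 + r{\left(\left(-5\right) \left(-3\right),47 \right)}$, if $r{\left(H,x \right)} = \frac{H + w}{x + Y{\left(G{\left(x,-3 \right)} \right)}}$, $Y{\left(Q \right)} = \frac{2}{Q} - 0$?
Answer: $\frac{594919}{331} \approx 1797.3$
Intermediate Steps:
$G{\left(y,d \right)} = 7$ ($G{\left(y,d \right)} = 6 + 1 = 7$)
$w = 1$
$Y{\left(Q \right)} = \frac{2}{Q}$ ($Y{\left(Q \right)} = \frac{2}{Q} + 0 = \frac{2}{Q}$)
$r{\left(H,x \right)} = \frac{1 + H}{\frac{2}{7} + x}$ ($r{\left(H,x \right)} = \frac{H + 1}{x + \frac{2}{7}} = \frac{1 + H}{x + 2 \cdot \frac{1}{7}} = \frac{1 + H}{x + \frac{2}{7}} = \frac{1 + H}{\frac{2}{7} + x}$)
$1797 + r{\left(\left(-5\right) \left(-3\right),47 \right)} = 1797 + \frac{7 \left(1 - -15\right)}{2 + 7 \cdot 47} = 1797 + \frac{7 \left(1 + 15\right)}{2 + 329} = 1797 + 7 \cdot \frac{1}{331} \cdot 16 = 1797 + \frac{112}{331} = \frac{594919}{331}$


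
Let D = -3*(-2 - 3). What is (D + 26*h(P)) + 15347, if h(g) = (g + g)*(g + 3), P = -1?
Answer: 15258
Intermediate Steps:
h(g) = 2*g*(3 + g) (h(g) = (2*g)*(3 + g) = 2*g*(3 + g))
D = 15 (D = -3*(-5) = 15)
(D + 26*h(P)) + 15347 = (15 + 26*(2*(-1)*(3 - 1))) + 15347 = (15 + 26*(2*(-1)*2)) + 15347 = (15 + 26*(-4)) + 15347 = (15 - 104) + 15347 = -89 + 15347 = 15258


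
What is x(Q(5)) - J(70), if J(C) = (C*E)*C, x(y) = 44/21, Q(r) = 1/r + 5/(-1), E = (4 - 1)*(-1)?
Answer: 308744/21 ≈ 14702.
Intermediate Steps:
E = -3 (E = 3*(-1) = -3)
Q(r) = -5 + 1/r (Q(r) = 1/r + 5*(-1) = 1/r - 5 = -5 + 1/r)
x(y) = 44/21 (x(y) = 44*(1/21) = 44/21)
J(C) = -3*C² (J(C) = (C*(-3))*C = (-3*C)*C = -3*C²)
x(Q(5)) - J(70) = 44/21 - (-3)*70² = 44/21 - (-3)*4900 = 44/21 - 1*(-14700) = 44/21 + 14700 = 308744/21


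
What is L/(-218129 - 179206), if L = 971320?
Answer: -194264/79467 ≈ -2.4446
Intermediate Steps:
L/(-218129 - 179206) = 971320/(-218129 - 179206) = 971320/(-397335) = 971320*(-1/397335) = -194264/79467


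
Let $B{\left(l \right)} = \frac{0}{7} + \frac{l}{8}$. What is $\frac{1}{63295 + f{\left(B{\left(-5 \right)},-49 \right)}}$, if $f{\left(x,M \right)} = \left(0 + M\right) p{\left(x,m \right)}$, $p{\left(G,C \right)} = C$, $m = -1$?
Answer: $\frac{1}{63344} \approx 1.5787 \cdot 10^{-5}$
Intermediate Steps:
$B{\left(l \right)} = \frac{l}{8}$ ($B{\left(l \right)} = 0 \cdot \frac{1}{7} + l \frac{1}{8} = 0 + \frac{l}{8} = \frac{l}{8}$)
$f{\left(x,M \right)} = - M$ ($f{\left(x,M \right)} = \left(0 + M\right) \left(-1\right) = M \left(-1\right) = - M$)
$\frac{1}{63295 + f{\left(B{\left(-5 \right)},-49 \right)}} = \frac{1}{63295 - -49} = \frac{1}{63295 + 49} = \frac{1}{63344}$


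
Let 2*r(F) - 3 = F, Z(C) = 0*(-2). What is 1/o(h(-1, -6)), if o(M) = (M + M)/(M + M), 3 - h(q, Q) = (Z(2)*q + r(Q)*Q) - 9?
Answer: 1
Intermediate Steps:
Z(C) = 0
r(F) = 3/2 + F/2
h(q, Q) = 12 - Q*(3/2 + Q/2) (h(q, Q) = 3 - ((0*q + (3/2 + Q/2)*Q) - 9) = 3 - ((0 + Q*(3/2 + Q/2)) - 9) = 3 - (Q*(3/2 + Q/2) - 9) = 3 - (-9 + Q*(3/2 + Q/2)) = 3 + (9 - Q*(3/2 + Q/2)) = 12 - Q*(3/2 + Q/2))
o(M) = 1 (o(M) = (2*M)/((2*M)) = (2*M)*(1/(2*M)) = 1)
1/o(h(-1, -6)) = 1/1 = 1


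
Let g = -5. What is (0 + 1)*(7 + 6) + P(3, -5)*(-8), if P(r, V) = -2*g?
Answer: -67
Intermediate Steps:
P(r, V) = 10 (P(r, V) = -2*(-5) = 10)
(0 + 1)*(7 + 6) + P(3, -5)*(-8) = (0 + 1)*(7 + 6) + 10*(-8) = 1*13 - 80 = 13 - 80 = -67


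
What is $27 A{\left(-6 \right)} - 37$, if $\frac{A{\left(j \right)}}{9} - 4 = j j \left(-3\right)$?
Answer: $-25309$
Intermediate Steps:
$A{\left(j \right)} = 36 - 27 j^{2}$ ($A{\left(j \right)} = 36 + 9 j j \left(-3\right) = 36 + 9 j^{2} \left(-3\right) = 36 + 9 \left(- 3 j^{2}\right) = 36 - 27 j^{2}$)
$27 A{\left(-6 \right)} - 37 = 27 \left(36 - 27 \left(-6\right)^{2}\right) - 37 = 27 \left(36 - 972\right) - 37 = 27 \left(-936\right) - 37 = -25272 - 37 = -25309$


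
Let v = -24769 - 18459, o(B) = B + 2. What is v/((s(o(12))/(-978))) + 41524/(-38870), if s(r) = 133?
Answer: 821650422694/2584855 ≈ 3.1787e+5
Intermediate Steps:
o(B) = 2 + B
v = -43228
v/((s(o(12))/(-978))) + 41524/(-38870) = -43228/(133/(-978)) + 41524/(-38870) = -43228/(133*(-1/978)) + 41524*(-1/38870) = -43228/(-133/978) - 20762/19435 = -43228*(-978/133) - 20762/19435 = 42276984/133 - 20762/19435 = 821650422694/2584855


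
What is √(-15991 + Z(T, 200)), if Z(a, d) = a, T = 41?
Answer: 5*I*√638 ≈ 126.29*I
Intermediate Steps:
√(-15991 + Z(T, 200)) = √(-15991 + 41) = √(-15950) = 5*I*√638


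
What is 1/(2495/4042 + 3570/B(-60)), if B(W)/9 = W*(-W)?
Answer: 2182680/1106801 ≈ 1.9721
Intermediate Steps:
B(W) = -9*W**2 (B(W) = 9*(W*(-W)) = 9*(-W**2) = -9*W**2)
1/(2495/4042 + 3570/B(-60)) = 1/(2495/4042 + 3570/((-9*(-60)**2))) = 1/(2495*(1/4042) + 3570/((-9*3600))) = 1/(2495/4042 + 3570/(-32400)) = 1/(2495/4042 + 3570*(-1/32400)) = 1/(2495/4042 - 119/1080) = 1/(1106801/2182680) = 2182680/1106801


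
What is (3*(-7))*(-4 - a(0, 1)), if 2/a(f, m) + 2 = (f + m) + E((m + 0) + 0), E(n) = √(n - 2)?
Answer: 63 - 21*I ≈ 63.0 - 21.0*I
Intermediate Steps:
E(n) = √(-2 + n)
a(f, m) = 2/(-2 + f + m + √(-2 + m)) (a(f, m) = 2/(-2 + ((f + m) + √(-2 + ((m + 0) + 0)))) = 2/(-2 + ((f + m) + √(-2 + (m + 0)))) = 2/(-2 + ((f + m) + √(-2 + m))) = 2/(-2 + (f + m + √(-2 + m))) = 2/(-2 + f + m + √(-2 + m)))
(3*(-7))*(-4 - a(0, 1)) = (3*(-7))*(-4 - 2/(-2 + 0 + 1 + √(-2 + 1))) = -21*(-4 - 2/(-2 + 0 + 1 + √(-1))) = -21*(-4 - 2/(-2 + 0 + 1 + I)) = -21*(-4 - 2/(-1 + I)) = -21*(-4 - 2*(-1 - I)/2) = -21*(-4 - (-1 - I)) = -21*(-4 + (1 + I)) = -21*(-3 + I) = 63 - 21*I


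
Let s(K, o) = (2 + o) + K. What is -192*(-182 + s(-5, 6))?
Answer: 34368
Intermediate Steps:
s(K, o) = 2 + K + o
-192*(-182 + s(-5, 6)) = -192*(-182 + (2 - 5 + 6)) = -192*(-182 + 3) = -192*(-179) = 34368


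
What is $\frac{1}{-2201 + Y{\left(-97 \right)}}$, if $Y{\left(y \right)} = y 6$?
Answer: $- \frac{1}{2783} \approx -0.00035932$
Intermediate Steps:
$Y{\left(y \right)} = 6 y$
$\frac{1}{-2201 + Y{\left(-97 \right)}} = \frac{1}{-2201 + 6 \left(-97\right)} = \frac{1}{-2201 - 582} = \frac{1}{-2783} = - \frac{1}{2783}$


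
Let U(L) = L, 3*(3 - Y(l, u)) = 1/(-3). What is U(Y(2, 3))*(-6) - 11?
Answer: -89/3 ≈ -29.667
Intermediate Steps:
Y(l, u) = 28/9 (Y(l, u) = 3 - 1/(3*(-3)) = 3 - (-1)/(3*3) = 3 - ⅓*(-⅓) = 3 + ⅑ = 28/9)
U(Y(2, 3))*(-6) - 11 = (28/9)*(-6) - 11 = -56/3 - 11 = -89/3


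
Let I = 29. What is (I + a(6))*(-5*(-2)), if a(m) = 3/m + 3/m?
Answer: 300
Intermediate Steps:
a(m) = 6/m
(I + a(6))*(-5*(-2)) = (29 + 6/6)*(-5*(-2)) = (29 + 6*(⅙))*10 = (29 + 1)*10 = 30*10 = 300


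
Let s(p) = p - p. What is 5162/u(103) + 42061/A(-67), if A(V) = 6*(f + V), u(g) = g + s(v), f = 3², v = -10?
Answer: -2535907/35844 ≈ -70.748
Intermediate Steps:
f = 9
s(p) = 0
u(g) = g (u(g) = g + 0 = g)
A(V) = 54 + 6*V (A(V) = 6*(9 + V) = 54 + 6*V)
5162/u(103) + 42061/A(-67) = 5162/103 + 42061/(54 + 6*(-67)) = 5162*(1/103) + 42061/(54 - 402) = 5162/103 + 42061/(-348) = 5162/103 + 42061*(-1/348) = 5162/103 - 42061/348 = -2535907/35844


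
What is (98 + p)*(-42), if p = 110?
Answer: -8736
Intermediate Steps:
(98 + p)*(-42) = (98 + 110)*(-42) = 208*(-42) = -8736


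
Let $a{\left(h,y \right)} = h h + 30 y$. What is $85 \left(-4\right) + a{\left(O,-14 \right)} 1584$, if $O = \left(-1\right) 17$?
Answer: $-207844$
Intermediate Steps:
$O = -17$
$a{\left(h,y \right)} = h^{2} + 30 y$
$85 \left(-4\right) + a{\left(O,-14 \right)} 1584 = 85 \left(-4\right) + \left(\left(-17\right)^{2} + 30 \left(-14\right)\right) 1584 = -340 + \left(289 - 420\right) 1584 = -340 - 207504 = -207844$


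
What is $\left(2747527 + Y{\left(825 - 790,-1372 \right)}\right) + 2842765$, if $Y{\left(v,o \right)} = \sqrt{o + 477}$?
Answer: $5590292 + i \sqrt{895} \approx 5.5903 \cdot 10^{6} + 29.917 i$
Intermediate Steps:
$Y{\left(v,o \right)} = \sqrt{477 + o}$
$\left(2747527 + Y{\left(825 - 790,-1372 \right)}\right) + 2842765 = \left(2747527 + \sqrt{477 - 1372}\right) + 2842765 = \left(2747527 + \sqrt{-895}\right) + 2842765 = \left(2747527 + i \sqrt{895}\right) + 2842765 = 5590292 + i \sqrt{895}$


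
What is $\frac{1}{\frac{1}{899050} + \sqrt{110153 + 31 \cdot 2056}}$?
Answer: $\frac{899050}{374903851} \approx 0.0023981$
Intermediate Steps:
$\frac{1}{\frac{1}{899050} + \sqrt{110153 + 31 \cdot 2056}} = \frac{1}{\frac{1}{899050} + \sqrt{110153 + 63736}} = \frac{1}{\frac{1}{899050} + \sqrt{173889}} = \frac{1}{\frac{1}{899050} + 417} = \frac{1}{\frac{374903851}{899050}} = \frac{899050}{374903851}$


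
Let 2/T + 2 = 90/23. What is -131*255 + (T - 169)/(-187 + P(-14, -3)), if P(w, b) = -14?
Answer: -147713215/4422 ≈ -33404.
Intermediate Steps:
T = 23/22 (T = 2/(-2 + 90/23) = 2/(44/23) = 2*(23/44) = 23/22 ≈ 1.0455)
-131*255 + (T - 169)/(-187 + P(-14, -3)) = -131*255 + (23/22 - 169)/(-187 - 14) = -33405 - 3695/22/(-201) = -33405 - 3695/22*(-1/201) = -33405 + 3695/4422 = -147713215/4422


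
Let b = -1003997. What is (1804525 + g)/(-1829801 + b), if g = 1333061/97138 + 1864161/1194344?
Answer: -104677941956094501/164383220012889328 ≈ -0.63679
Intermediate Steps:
g = 886607139101/58008093736 (g = 1333061*(1/97138) + 1864161*(1/1194344) = 1333061/97138 + 1864161/1194344 = 886607139101/58008093736 ≈ 15.284)
(1804525 + g)/(-1829801 + b) = (1804525 + 886607139101/58008093736)/(-1829801 - 1003997) = (104677941956094501/58008093736)/(-2833798) = (104677941956094501/58008093736)*(-1/2833798) = -104677941956094501/164383220012889328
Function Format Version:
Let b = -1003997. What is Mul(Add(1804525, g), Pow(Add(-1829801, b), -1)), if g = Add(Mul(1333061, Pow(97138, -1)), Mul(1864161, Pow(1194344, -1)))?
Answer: Rational(-104677941956094501, 164383220012889328) ≈ -0.63679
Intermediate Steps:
g = Rational(886607139101, 58008093736) (g = Add(Mul(1333061, Rational(1, 97138)), Mul(1864161, Rational(1, 1194344))) = Add(Rational(1333061, 97138), Rational(1864161, 1194344)) = Rational(886607139101, 58008093736) ≈ 15.284)
Mul(Add(1804525, g), Pow(Add(-1829801, b), -1)) = Mul(Add(1804525, Rational(886607139101, 58008093736)), Pow(Add(-1829801, -1003997), -1)) = Mul(Rational(104677941956094501, 58008093736), Pow(-2833798, -1)) = Mul(Rational(104677941956094501, 58008093736), Rational(-1, 2833798)) = Rational(-104677941956094501, 164383220012889328)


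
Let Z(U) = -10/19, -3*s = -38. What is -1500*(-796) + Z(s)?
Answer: 22685990/19 ≈ 1.1940e+6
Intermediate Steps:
s = 38/3 (s = -⅓*(-38) = 38/3 ≈ 12.667)
Z(U) = -10/19 (Z(U) = -10*1/19 = -10/19)
-1500*(-796) + Z(s) = -1500*(-796) - 10/19 = 1194000 - 10/19 = 22685990/19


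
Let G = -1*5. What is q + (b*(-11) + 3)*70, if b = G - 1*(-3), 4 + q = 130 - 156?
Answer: 1720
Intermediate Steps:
q = -30 (q = -4 + (130 - 156) = -4 - 26 = -30)
G = -5
b = -2 (b = -5 - 1*(-3) = -5 + 3 = -2)
q + (b*(-11) + 3)*70 = -30 + (-2*(-11) + 3)*70 = -30 + (22 + 3)*70 = -30 + 25*70 = -30 + 1750 = 1720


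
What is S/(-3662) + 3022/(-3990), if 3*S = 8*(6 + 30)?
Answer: -2862401/3652845 ≈ -0.78361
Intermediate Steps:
S = 96 (S = (8*(6 + 30))/3 = (8*36)/3 = (⅓)*288 = 96)
S/(-3662) + 3022/(-3990) = 96/(-3662) + 3022/(-3990) = 96*(-1/3662) + 3022*(-1/3990) = -48/1831 - 1511/1995 = -2862401/3652845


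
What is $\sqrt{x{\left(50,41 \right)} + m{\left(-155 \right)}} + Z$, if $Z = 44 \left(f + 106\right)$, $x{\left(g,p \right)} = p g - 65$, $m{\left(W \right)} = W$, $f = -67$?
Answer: $1716 + \sqrt{1830} \approx 1758.8$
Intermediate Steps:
$x{\left(g,p \right)} = -65 + g p$ ($x{\left(g,p \right)} = g p - 65 = -65 + g p$)
$Z = 1716$ ($Z = 44 \left(-67 + 106\right) = 44 \cdot 39 = 1716$)
$\sqrt{x{\left(50,41 \right)} + m{\left(-155 \right)}} + Z = \sqrt{\left(-65 + 50 \cdot 41\right) - 155} + 1716 = \sqrt{\left(-65 + 2050\right) - 155} + 1716 = \sqrt{1985 - 155} + 1716 = \sqrt{1830} + 1716 = 1716 + \sqrt{1830}$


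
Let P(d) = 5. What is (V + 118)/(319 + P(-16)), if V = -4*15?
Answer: 29/162 ≈ 0.17901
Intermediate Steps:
V = -60
(V + 118)/(319 + P(-16)) = (-60 + 118)/(319 + 5) = 58/324 = 58*(1/324) = 29/162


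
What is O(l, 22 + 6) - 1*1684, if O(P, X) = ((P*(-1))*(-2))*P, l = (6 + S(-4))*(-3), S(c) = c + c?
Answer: -1612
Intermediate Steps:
S(c) = 2*c
l = 6 (l = (6 + 2*(-4))*(-3) = (6 - 8)*(-3) = -2*(-3) = 6)
O(P, X) = 2*P² (O(P, X) = (-P*(-2))*P = (2*P)*P = 2*P²)
O(l, 22 + 6) - 1*1684 = 2*6² - 1*1684 = 2*36 - 1684 = 72 - 1684 = -1612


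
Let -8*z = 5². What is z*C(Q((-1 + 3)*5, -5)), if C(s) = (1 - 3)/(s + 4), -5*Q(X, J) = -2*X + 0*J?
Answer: 25/32 ≈ 0.78125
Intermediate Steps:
Q(X, J) = 2*X/5 (Q(X, J) = -(-2*X + 0*J)/5 = -(-2*X + 0)/5 = -(-2)*X/5 = 2*X/5)
C(s) = -2/(4 + s)
z = -25/8 (z = -⅛*5² = -⅛*25 = -25/8 ≈ -3.1250)
z*C(Q((-1 + 3)*5, -5)) = -(-25)/(4*(4 + 2*((-1 + 3)*5)/5)) = -(-25)/(4*(4 + 2*(2*5)/5)) = -(-25)/(4*(4 + (⅖)*10)) = -(-25)/(4*(4 + 4)) = -(-25)/(4*8) = -25/8*(-¼) = 25/32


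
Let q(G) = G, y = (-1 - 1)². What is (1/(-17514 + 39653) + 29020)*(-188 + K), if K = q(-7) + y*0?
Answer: -9637106715/1703 ≈ -5.6589e+6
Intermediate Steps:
y = 4 (y = (-2)² = 4)
K = -7 (K = -7 + 4*0 = -7 + 0 = -7)
(1/(-17514 + 39653) + 29020)*(-188 + K) = (1/(-17514 + 39653) + 29020)*(-188 - 7) = (1/22139 + 29020)*(-195) = (642473781/22139)*(-195) = -9637106715/1703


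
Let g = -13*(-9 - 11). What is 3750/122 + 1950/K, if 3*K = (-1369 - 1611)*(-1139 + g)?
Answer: 163725645/5326154 ≈ 30.740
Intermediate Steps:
g = 260 (g = -13*(-20) = 260)
K = 873140 (K = ((-1369 - 1611)*(-1139 + 260))/3 = (-2980*(-879))/3 = (⅓)*2619420 = 873140)
3750/122 + 1950/K = 3750/122 + 1950/873140 = 3750*(1/122) + 1950*(1/873140) = 1875/61 + 195/87314 = 163725645/5326154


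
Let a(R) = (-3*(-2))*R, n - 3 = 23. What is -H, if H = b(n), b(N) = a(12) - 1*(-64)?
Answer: -136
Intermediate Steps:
n = 26 (n = 3 + 23 = 26)
a(R) = 6*R
b(N) = 136 (b(N) = 6*12 - 1*(-64) = 72 + 64 = 136)
H = 136
-H = -1*136 = -136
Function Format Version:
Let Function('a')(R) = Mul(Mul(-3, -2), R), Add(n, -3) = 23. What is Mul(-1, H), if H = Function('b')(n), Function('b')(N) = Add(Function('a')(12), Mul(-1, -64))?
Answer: -136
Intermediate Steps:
n = 26 (n = Add(3, 23) = 26)
Function('a')(R) = Mul(6, R)
Function('b')(N) = 136 (Function('b')(N) = Add(Mul(6, 12), Mul(-1, -64)) = Add(72, 64) = 136)
H = 136
Mul(-1, H) = Mul(-1, 136) = -136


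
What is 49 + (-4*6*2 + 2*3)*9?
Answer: -329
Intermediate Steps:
49 + (-4*6*2 + 2*3)*9 = 49 + (-24*2 + 6)*9 = 49 + (-48 + 6)*9 = 49 - 42*9 = 49 - 378 = -329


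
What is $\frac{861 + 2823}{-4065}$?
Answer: $- \frac{1228}{1355} \approx -0.90627$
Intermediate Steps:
$\frac{861 + 2823}{-4065} = 3684 \left(- \frac{1}{4065}\right) = - \frac{1228}{1355}$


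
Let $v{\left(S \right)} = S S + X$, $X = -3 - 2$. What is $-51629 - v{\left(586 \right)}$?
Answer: $-395020$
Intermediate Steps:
$X = -5$
$v{\left(S \right)} = -5 + S^{2}$ ($v{\left(S \right)} = S S - 5 = S^{2} - 5 = -5 + S^{2}$)
$-51629 - v{\left(586 \right)} = -51629 - \left(-5 + 586^{2}\right) = -51629 - \left(-5 + 343396\right) = -51629 - 343391 = -395020$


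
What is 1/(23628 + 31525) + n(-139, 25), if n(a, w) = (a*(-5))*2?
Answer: 76662671/55153 ≈ 1390.0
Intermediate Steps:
n(a, w) = -10*a (n(a, w) = -5*a*2 = -10*a)
1/(23628 + 31525) + n(-139, 25) = 1/(23628 + 31525) - 10*(-139) = 1/55153 + 1390 = 76662671/55153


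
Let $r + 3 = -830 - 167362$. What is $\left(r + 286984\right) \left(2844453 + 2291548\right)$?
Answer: $610100422789$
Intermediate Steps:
$r = -168195$ ($r = -3 - 168192 = -168195$)
$\left(r + 286984\right) \left(2844453 + 2291548\right) = \left(-168195 + 286984\right) \left(2844453 + 2291548\right) = 118789 \cdot 5136001 = 610100422789$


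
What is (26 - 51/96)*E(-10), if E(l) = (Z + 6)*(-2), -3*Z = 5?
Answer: -10595/48 ≈ -220.73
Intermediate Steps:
Z = -5/3 (Z = -1/3*5 = -5/3 ≈ -1.6667)
E(l) = -26/3 (E(l) = (-5/3 + 6)*(-2) = (13/3)*(-2) = -26/3)
(26 - 51/96)*E(-10) = (26 - 51/96)*(-26/3) = (26 - 51*1/96)*(-26/3) = (26 - 17/32)*(-26/3) = (815/32)*(-26/3) = -10595/48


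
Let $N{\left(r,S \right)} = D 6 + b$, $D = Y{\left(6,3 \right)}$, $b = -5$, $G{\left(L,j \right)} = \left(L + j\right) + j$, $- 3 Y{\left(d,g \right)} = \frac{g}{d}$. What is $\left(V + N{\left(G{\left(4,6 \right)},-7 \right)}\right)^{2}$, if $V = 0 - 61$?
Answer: $4489$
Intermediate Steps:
$Y{\left(d,g \right)} = - \frac{g}{3 d}$ ($Y{\left(d,g \right)} = - \frac{g \frac{1}{d}}{3} = - \frac{g}{3 d}$)
$G{\left(L,j \right)} = L + 2 j$
$D = - \frac{1}{6}$ ($D = \left(- \frac{1}{3}\right) 3 \cdot \frac{1}{6} = - \frac{1}{6} \approx -0.16667$)
$V = -61$
$N{\left(r,S \right)} = -6$ ($N{\left(r,S \right)} = \left(- \frac{1}{6}\right) 6 - 5 = -1 - 5 = -6$)
$\left(V + N{\left(G{\left(4,6 \right)},-7 \right)}\right)^{2} = \left(-61 - 6\right)^{2} = \left(-67\right)^{2} = 4489$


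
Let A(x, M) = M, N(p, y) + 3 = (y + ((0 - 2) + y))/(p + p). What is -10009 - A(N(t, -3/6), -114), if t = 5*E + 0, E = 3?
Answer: -9895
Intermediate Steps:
t = 15 (t = 5*3 + 0 = 15 + 0 = 15)
N(p, y) = -3 + (-2 + 2*y)/(2*p) (N(p, y) = -3 + (y + ((0 - 2) + y))/(p + p) = -3 + (y + (-2 + y))/((2*p)) = -3 + (-2 + 2*y)*(1/(2*p)) = -3 + (-2 + 2*y)/(2*p))
-10009 - A(N(t, -3/6), -114) = -10009 - 1*(-114) = -10009 + 114 = -9895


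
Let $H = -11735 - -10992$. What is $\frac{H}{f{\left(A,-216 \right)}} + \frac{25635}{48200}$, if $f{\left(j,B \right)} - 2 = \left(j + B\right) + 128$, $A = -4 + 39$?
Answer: $\frac{7423997}{491640} \approx 15.1$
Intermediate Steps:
$A = 35$
$H = -743$ ($H = -11735 + 10992 = -743$)
$f{\left(j,B \right)} = 130 + B + j$ ($f{\left(j,B \right)} = 2 + \left(\left(j + B\right) + 128\right) = 2 + \left(\left(B + j\right) + 128\right) = 2 + \left(128 + B + j\right) = 130 + B + j$)
$\frac{H}{f{\left(A,-216 \right)}} + \frac{25635}{48200} = - \frac{743}{130 - 216 + 35} + \frac{25635}{48200} = - \frac{743}{-51} + 25635 \cdot \frac{1}{48200} = \left(-743\right) \left(- \frac{1}{51}\right) + \frac{5127}{9640} = \frac{743}{51} + \frac{5127}{9640} = \frac{7423997}{491640}$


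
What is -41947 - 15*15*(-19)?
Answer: -37672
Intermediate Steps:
-41947 - 15*15*(-19) = -41947 - 225*(-19) = -41947 + 4275 = -37672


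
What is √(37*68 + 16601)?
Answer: √19117 ≈ 138.26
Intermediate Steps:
√(37*68 + 16601) = √(2516 + 16601) = √19117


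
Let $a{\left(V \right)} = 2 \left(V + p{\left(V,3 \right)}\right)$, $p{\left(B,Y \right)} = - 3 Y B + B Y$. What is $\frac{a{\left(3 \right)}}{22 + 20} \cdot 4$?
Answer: $- \frac{20}{7} \approx -2.8571$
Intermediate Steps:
$p{\left(B,Y \right)} = - 2 B Y$ ($p{\left(B,Y \right)} = - 3 B Y + B Y = - 2 B Y$)
$a{\left(V \right)} = - 10 V$ ($a{\left(V \right)} = 2 \left(V - 2 V 3\right) = 2 \left(V - 6 V\right) = 2 \left(- 5 V\right) = - 10 V$)
$\frac{a{\left(3 \right)}}{22 + 20} \cdot 4 = \frac{\left(-10\right) 3}{22 + 20} \cdot 4 = \frac{1}{42} \left(-30\right) 4 = \left(- \frac{5}{7}\right) 4 = - \frac{20}{7}$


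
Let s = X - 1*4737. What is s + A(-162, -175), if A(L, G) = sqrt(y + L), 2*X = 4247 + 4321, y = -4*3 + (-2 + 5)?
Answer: -453 + 3*I*sqrt(19) ≈ -453.0 + 13.077*I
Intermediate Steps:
y = -9 (y = -12 + 3 = -9)
X = 4284 (X = (4247 + 4321)/2 = (1/2)*8568 = 4284)
A(L, G) = sqrt(-9 + L)
s = -453 (s = 4284 - 1*4737 = 4284 - 4737 = -453)
s + A(-162, -175) = -453 + sqrt(-9 - 162) = -453 + sqrt(-171) = -453 + 3*I*sqrt(19)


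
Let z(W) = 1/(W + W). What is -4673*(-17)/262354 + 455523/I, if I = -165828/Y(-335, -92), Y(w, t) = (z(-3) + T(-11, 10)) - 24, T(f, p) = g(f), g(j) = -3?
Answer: 3259815179839/43505639112 ≈ 74.929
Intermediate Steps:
z(W) = 1/(2*W)
T(f, p) = -3
Y(w, t) = -163/6 (Y(w, t) = ((½)/(-3) - 3) - 24 = ((½)*(-⅓) - 3) - 24 = (-⅙ - 3) - 24 = -19/6 - 24 = -163/6)
I = 994968/163 (I = -165828/(-163/6) = -165828*(-6/163) = 994968/163 ≈ 6104.1)
-4673*(-17)/262354 + 455523/I = -4673*(-17)/262354 + 455523/(994968/163) = 79441*(1/262354) + 455523*(163/994968) = 79441/262354 + 24750083/331656 = 3259815179839/43505639112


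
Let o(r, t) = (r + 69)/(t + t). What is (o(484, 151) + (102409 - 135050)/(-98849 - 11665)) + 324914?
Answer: 2711037450554/8343807 ≈ 3.2492e+5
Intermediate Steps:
o(r, t) = (69 + r)/(2*t) (o(r, t) = (69 + r)/((2*t)) = (69 + r)*(1/(2*t)) = (69 + r)/(2*t))
(o(484, 151) + (102409 - 135050)/(-98849 - 11665)) + 324914 = ((½)*(69 + 484)/151 + (102409 - 135050)/(-98849 - 11665)) + 324914 = ((½)*(1/151)*553 - 32641/(-110514)) + 324914 = (553/302 - 32641*(-1/110514)) + 324914 = (553/302 + 32641/110514) + 324914 = 17742956/8343807 + 324914 = 2711037450554/8343807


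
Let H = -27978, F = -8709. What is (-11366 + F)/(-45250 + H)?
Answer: 20075/73228 ≈ 0.27414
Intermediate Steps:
(-11366 + F)/(-45250 + H) = (-11366 - 8709)/(-45250 - 27978) = -20075/(-73228) = -20075*(-1/73228) = 20075/73228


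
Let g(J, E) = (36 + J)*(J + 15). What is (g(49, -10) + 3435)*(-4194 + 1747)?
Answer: -21717125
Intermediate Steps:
g(J, E) = (15 + J)*(36 + J) (g(J, E) = (36 + J)*(15 + J) = (15 + J)*(36 + J))
(g(49, -10) + 3435)*(-4194 + 1747) = ((540 + 49² + 51*49) + 3435)*(-4194 + 1747) = ((540 + 2401 + 2499) + 3435)*(-2447) = (5440 + 3435)*(-2447) = 8875*(-2447) = -21717125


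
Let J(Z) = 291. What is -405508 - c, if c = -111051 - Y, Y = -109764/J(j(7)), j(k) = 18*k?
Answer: -28598917/97 ≈ -2.9483e+5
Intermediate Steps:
Y = -36588/97 (Y = -109764/291 = -109764*1/291 = -36588/97 ≈ -377.20)
c = -10735359/97 (c = -111051 - 1*(-36588/97) = -111051 + 36588/97 = -10735359/97 ≈ -1.1067e+5)
-405508 - c = -405508 - 1*(-10735359/97) = -405508 + 10735359/97 = -28598917/97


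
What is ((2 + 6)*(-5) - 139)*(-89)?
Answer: 15931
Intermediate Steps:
((2 + 6)*(-5) - 139)*(-89) = (8*(-5) - 139)*(-89) = (-40 - 139)*(-89) = -179*(-89) = 15931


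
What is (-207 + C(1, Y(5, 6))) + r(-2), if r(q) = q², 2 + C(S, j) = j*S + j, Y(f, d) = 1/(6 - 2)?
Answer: -409/2 ≈ -204.50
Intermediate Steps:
Y(f, d) = ¼ (Y(f, d) = 1/4 = ¼)
C(S, j) = -2 + j + S*j (C(S, j) = -2 + (j*S + j) = -2 + (S*j + j) = -2 + (j + S*j) = -2 + j + S*j)
(-207 + C(1, Y(5, 6))) + r(-2) = (-207 + (-2 + ¼ + 1*(¼))) + (-2)² = (-207 + (-2 + ¼ + ¼)) + 4 = (-207 - 3/2) + 4 = -417/2 + 4 = -409/2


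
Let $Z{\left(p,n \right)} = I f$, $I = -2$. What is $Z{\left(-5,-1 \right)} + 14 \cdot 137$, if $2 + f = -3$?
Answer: $1928$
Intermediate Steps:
$f = -5$ ($f = -2 - 3 = -5$)
$Z{\left(p,n \right)} = 10$ ($Z{\left(p,n \right)} = \left(-2\right) \left(-5\right) = 10$)
$Z{\left(-5,-1 \right)} + 14 \cdot 137 = 10 + 14 \cdot 137 = 10 + 1918 = 1928$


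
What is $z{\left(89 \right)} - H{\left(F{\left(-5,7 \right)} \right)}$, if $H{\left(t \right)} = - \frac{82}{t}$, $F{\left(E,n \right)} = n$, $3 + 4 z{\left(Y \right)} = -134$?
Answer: $- \frac{631}{28} \approx -22.536$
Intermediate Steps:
$z{\left(Y \right)} = - \frac{137}{4}$ ($z{\left(Y \right)} = - \frac{3}{4} + \frac{1}{4} \left(-134\right) = - \frac{3}{4} - \frac{67}{2} = - \frac{137}{4}$)
$z{\left(89 \right)} - H{\left(F{\left(-5,7 \right)} \right)} = - \frac{137}{4} - - \frac{82}{7} = - \frac{137}{4} + \frac{82}{7} = - \frac{631}{28}$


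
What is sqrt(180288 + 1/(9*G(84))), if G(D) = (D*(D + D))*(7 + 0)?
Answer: sqrt(2244005793806)/3528 ≈ 424.60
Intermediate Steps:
G(D) = 14*D**2 (G(D) = (D*(2*D))*7 = (2*D**2)*7 = 14*D**2)
sqrt(180288 + 1/(9*G(84))) = sqrt(180288 + 1/(9*(14*84**2))) = sqrt(180288 + 1/(9*(14*7056))) = sqrt(180288 + 1/(9*98784)) = sqrt(180288 + 1/889056) = sqrt(160286128129/889056) = sqrt(2244005793806)/3528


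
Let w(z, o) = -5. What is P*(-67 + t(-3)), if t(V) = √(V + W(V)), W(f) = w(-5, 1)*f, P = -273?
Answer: 18291 - 546*√3 ≈ 17345.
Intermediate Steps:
W(f) = -5*f
t(V) = 2*√(-V) (t(V) = √(V - 5*V) = √(-4*V) = 2*√(-V))
P*(-67 + t(-3)) = -273*(-67 + 2*√(-1*(-3))) = -273*(-67 + 2*√3) = 18291 - 546*√3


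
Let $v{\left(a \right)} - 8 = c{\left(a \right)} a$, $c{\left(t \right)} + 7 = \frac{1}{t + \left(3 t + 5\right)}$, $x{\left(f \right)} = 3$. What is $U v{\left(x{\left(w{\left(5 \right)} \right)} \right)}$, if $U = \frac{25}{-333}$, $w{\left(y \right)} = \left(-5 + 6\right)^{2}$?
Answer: $\frac{5450}{5661} \approx 0.96273$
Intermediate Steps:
$w{\left(y \right)} = 1$ ($w{\left(y \right)} = 1^{2} = 1$)
$c{\left(t \right)} = -7 + \frac{1}{5 + 4 t}$ ($c{\left(t \right)} = -7 + \frac{1}{t + \left(3 t + 5\right)} = -7 + \frac{1}{t + \left(5 + 3 t\right)} = -7 + \frac{1}{5 + 4 t}$)
$U = - \frac{25}{333}$ ($U = 25 \left(- \frac{1}{333}\right) = - \frac{25}{333} \approx -0.075075$)
$v{\left(a \right)} = 8 + \frac{2 a \left(-17 - 14 a\right)}{5 + 4 a}$ ($v{\left(a \right)} = 8 + \frac{2 \left(-17 - 14 a\right)}{5 + 4 a} a = 8 + \frac{2 a \left(-17 - 14 a\right)}{5 + 4 a}$)
$U v{\left(x{\left(w{\left(5 \right)} \right)} \right)} = - \frac{25 \frac{2 \left(20 - 3 - 14 \cdot 3^{2}\right)}{5 + 4 \cdot 3}}{333} = - \frac{25 \frac{2 \left(20 - 3 - 126\right)}{5 + 12}}{333} = - \frac{25 \frac{2 \left(20 - 3 - 126\right)}{17}}{333} = - \frac{25 \cdot 2 \cdot \frac{1}{17} \left(-109\right)}{333} = \left(- \frac{25}{333}\right) \left(- \frac{218}{17}\right) = \frac{5450}{5661}$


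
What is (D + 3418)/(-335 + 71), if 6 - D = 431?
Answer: -2993/264 ≈ -11.337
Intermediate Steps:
D = -425 (D = 6 - 1*431 = 6 - 431 = -425)
(D + 3418)/(-335 + 71) = (-425 + 3418)/(-335 + 71) = 2993/(-264) = 2993*(-1/264) = -2993/264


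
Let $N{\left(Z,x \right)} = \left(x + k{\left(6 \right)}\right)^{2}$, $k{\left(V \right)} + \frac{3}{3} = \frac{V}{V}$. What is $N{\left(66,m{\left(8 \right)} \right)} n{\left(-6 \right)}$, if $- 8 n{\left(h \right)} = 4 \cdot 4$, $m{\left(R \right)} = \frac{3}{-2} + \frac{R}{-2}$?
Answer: $- \frac{121}{2} \approx -60.5$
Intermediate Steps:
$m{\left(R \right)} = - \frac{3}{2} - \frac{R}{2}$ ($m{\left(R \right)} = 3 \left(- \frac{1}{2}\right) + R \left(- \frac{1}{2}\right) = - \frac{3}{2} - \frac{R}{2}$)
$k{\left(V \right)} = 0$ ($k{\left(V \right)} = -1 + \frac{V}{V} = -1 + 1 = 0$)
$N{\left(Z,x \right)} = x^{2}$ ($N{\left(Z,x \right)} = \left(x + 0\right)^{2} = x^{2}$)
$n{\left(h \right)} = -2$ ($n{\left(h \right)} = - \frac{4 \cdot 4}{8} = \left(- \frac{1}{8}\right) 16 = -2$)
$N{\left(66,m{\left(8 \right)} \right)} n{\left(-6 \right)} = \left(- \frac{3}{2} - 4\right)^{2} \left(-2\right) = \left(- \frac{11}{2}\right)^{2} \left(-2\right) = \frac{121}{4} \left(-2\right) = - \frac{121}{2}$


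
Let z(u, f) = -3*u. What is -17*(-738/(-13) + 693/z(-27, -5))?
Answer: -129931/117 ≈ -1110.5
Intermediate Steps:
-17*(-738/(-13) + 693/z(-27, -5)) = -17*(-738/(-13) + 693/((-3*(-27)))) = -17*(-738*(-1/13) + 693/81) = -17*(738/13 + 693*(1/81)) = -17*(738/13 + 77/9) = -17*7643/117 = -129931/117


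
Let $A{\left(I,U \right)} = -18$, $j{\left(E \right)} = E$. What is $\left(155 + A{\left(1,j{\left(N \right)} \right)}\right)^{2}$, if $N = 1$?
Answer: $18769$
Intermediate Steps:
$\left(155 + A{\left(1,j{\left(N \right)} \right)}\right)^{2} = \left(155 - 18\right)^{2} = 137^{2} = 18769$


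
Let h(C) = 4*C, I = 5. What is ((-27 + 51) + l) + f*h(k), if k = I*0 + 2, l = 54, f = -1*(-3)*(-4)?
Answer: -18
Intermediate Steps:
f = -12 (f = 3*(-4) = -12)
k = 2 (k = 5*0 + 2 = 0 + 2 = 2)
((-27 + 51) + l) + f*h(k) = ((-27 + 51) + 54) - 48*2 = (24 + 54) - 12*8 = 78 - 96 = -18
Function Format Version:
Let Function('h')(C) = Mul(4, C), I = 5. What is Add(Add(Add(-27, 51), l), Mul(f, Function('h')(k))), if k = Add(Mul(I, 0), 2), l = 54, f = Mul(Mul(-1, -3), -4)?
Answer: -18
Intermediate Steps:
f = -12 (f = Mul(3, -4) = -12)
k = 2 (k = Add(Mul(5, 0), 2) = Add(0, 2) = 2)
Add(Add(Add(-27, 51), l), Mul(f, Function('h')(k))) = Add(Add(Add(-27, 51), 54), Mul(-12, Mul(4, 2))) = Add(Add(24, 54), Mul(-12, 8)) = Add(78, -96) = -18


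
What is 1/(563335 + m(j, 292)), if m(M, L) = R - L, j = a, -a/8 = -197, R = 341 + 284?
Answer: 1/563668 ≈ 1.7741e-6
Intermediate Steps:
R = 625
a = 1576 (a = -8*(-197) = 1576)
j = 1576
m(M, L) = 625 - L
1/(563335 + m(j, 292)) = 1/(563335 + (625 - 1*292)) = 1/(563335 + (625 - 292)) = 1/(563335 + 333) = 1/563668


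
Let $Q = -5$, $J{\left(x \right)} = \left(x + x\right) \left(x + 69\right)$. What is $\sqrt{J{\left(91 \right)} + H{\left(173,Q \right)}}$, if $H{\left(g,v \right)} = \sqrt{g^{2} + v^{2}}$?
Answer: $\sqrt{29120 + \sqrt{29954}} \approx 171.15$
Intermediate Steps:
$J{\left(x \right)} = 2 x \left(69 + x\right)$
$\sqrt{J{\left(91 \right)} + H{\left(173,Q \right)}} = \sqrt{2 \cdot 91 \left(69 + 91\right) + \sqrt{173^{2} + \left(-5\right)^{2}}} = \sqrt{2 \cdot 91 \cdot 160 + \sqrt{29929 + 25}} = \sqrt{29120 + \sqrt{29954}}$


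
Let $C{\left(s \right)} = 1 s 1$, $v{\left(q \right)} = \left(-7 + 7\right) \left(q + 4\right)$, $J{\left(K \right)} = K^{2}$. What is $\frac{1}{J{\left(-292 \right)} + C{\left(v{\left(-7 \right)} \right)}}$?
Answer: $\frac{1}{85264} \approx 1.1728 \cdot 10^{-5}$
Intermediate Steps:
$v{\left(q \right)} = 0$ ($v{\left(q \right)} = 0 \left(4 + q\right) = 0$)
$C{\left(s \right)} = s$ ($C{\left(s \right)} = s 1 = s$)
$\frac{1}{J{\left(-292 \right)} + C{\left(v{\left(-7 \right)} \right)}} = \frac{1}{\left(-292\right)^{2} + 0} = \frac{1}{85264 + 0} = \frac{1}{85264}$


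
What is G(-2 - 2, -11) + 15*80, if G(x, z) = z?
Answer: 1189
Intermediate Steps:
G(-2 - 2, -11) + 15*80 = -11 + 15*80 = -11 + 1200 = 1189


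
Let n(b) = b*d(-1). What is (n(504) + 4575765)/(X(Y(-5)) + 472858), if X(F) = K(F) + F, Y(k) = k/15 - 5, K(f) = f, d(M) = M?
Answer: 13725783/1418542 ≈ 9.6760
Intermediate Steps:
Y(k) = -5 + k/15 (Y(k) = k*(1/15) - 5 = k/15 - 5 = -5 + k/15)
n(b) = -b (n(b) = b*(-1) = -b)
X(F) = 2*F (X(F) = F + F = 2*F)
(n(504) + 4575765)/(X(Y(-5)) + 472858) = (-1*504 + 4575765)/(2*(-5 + (1/15)*(-5)) + 472858) = (-504 + 4575765)/(2*(-5 - ⅓) + 472858) = 4575261/(2*(-16/3) + 472858) = 4575261/(-32/3 + 472858) = 4575261/(1418542/3) = 4575261*(3/1418542) = 13725783/1418542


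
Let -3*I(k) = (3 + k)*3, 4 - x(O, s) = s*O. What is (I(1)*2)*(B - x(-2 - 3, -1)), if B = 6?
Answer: -56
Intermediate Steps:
x(O, s) = 4 - O*s (x(O, s) = 4 - s*O = 4 - O*s)
I(k) = -3 - k (I(k) = -(3 + k)*3/3 = -(9 + 3*k)/3 = -3 - k)
(I(1)*2)*(B - x(-2 - 3, -1)) = ((-3 - 1*1)*2)*(6 - (4 - 1*(-2 - 3)*(-1))) = ((-3 - 1)*2)*(6 - (4 - 1*(-5)*(-1))) = (-4*2)*(6 - (4 - 5)) = -8*(6 - 1*(-1)) = -8*(6 + 1) = -8*7 = -56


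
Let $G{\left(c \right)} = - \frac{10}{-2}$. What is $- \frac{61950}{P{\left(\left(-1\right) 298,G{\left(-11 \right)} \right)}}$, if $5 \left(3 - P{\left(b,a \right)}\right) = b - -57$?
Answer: $- \frac{154875}{128} \approx -1210.0$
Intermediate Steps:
$G{\left(c \right)} = 5$ ($G{\left(c \right)} = \left(-10\right) \left(- \frac{1}{2}\right) = 5$)
$P{\left(b,a \right)} = - \frac{42}{5} - \frac{b}{5}$ ($P{\left(b,a \right)} = 3 - \frac{b - -57}{5} = 3 - \frac{b + 57}{5} = 3 - \frac{57 + b}{5} = 3 - \left(\frac{57}{5} + \frac{b}{5}\right) = - \frac{42}{5} - \frac{b}{5}$)
$- \frac{61950}{P{\left(\left(-1\right) 298,G{\left(-11 \right)} \right)}} = - \frac{61950}{- \frac{42}{5} - \frac{\left(-1\right) 298}{5}} = - \frac{61950}{- \frac{42}{5} - - \frac{298}{5}} = - \frac{61950}{- \frac{42}{5} + \frac{298}{5}} = - \frac{61950}{\frac{256}{5}} = \left(-61950\right) \frac{5}{256} = - \frac{154875}{128}$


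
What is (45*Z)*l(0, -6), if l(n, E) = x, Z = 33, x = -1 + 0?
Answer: -1485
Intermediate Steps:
x = -1
l(n, E) = -1
(45*Z)*l(0, -6) = (45*33)*(-1) = 1485*(-1) = -1485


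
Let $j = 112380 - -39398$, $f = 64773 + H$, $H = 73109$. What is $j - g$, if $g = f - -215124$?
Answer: $-201228$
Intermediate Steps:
$f = 137882$ ($f = 64773 + 73109 = 137882$)
$j = 151778$ ($j = 112380 + 39398 = 151778$)
$g = 353006$ ($g = 137882 - -215124 = 137882 + 215124 = 353006$)
$j - g = 151778 - 353006 = -201228$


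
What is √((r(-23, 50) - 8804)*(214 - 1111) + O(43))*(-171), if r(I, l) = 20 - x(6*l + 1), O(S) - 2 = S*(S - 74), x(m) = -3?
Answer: -171*√7875226 ≈ -4.7987e+5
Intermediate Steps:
O(S) = 2 + S*(-74 + S) (O(S) = 2 + S*(S - 74) = 2 + S*(-74 + S))
r(I, l) = 23 (r(I, l) = 20 - 1*(-3) = 20 + 3 = 23)
√((r(-23, 50) - 8804)*(214 - 1111) + O(43))*(-171) = √((23 - 8804)*(214 - 1111) + (2 + 43² - 74*43))*(-171) = √(-8781*(-897) + (2 + 1849 - 3182))*(-171) = √(7876557 - 1331)*(-171) = √7875226*(-171) = -171*√7875226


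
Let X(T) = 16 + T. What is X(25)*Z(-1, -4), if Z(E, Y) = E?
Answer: -41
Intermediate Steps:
X(25)*Z(-1, -4) = (16 + 25)*(-1) = 41*(-1) = -41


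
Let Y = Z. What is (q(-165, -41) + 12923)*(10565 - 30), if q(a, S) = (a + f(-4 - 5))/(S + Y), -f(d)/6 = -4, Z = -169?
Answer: 272301757/2 ≈ 1.3615e+8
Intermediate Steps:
Y = -169
f(d) = 24 (f(d) = -6*(-4) = 24)
q(a, S) = (24 + a)/(-169 + S) (q(a, S) = (a + 24)/(S - 169) = (24 + a)/(-169 + S))
(q(-165, -41) + 12923)*(10565 - 30) = ((24 - 165)/(-169 - 41) + 12923)*(10565 - 30) = (-141/(-210) + 12923)*10535 = (-1/210*(-141) + 12923)*10535 = (47/70 + 12923)*10535 = (904657/70)*10535 = 272301757/2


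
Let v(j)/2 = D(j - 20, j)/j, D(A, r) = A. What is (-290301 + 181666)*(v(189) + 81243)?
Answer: -1668119213275/189 ≈ -8.8260e+9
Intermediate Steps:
v(j) = 2*(-20 + j)/j (v(j) = 2*((j - 20)/j) = 2*((-20 + j)/j) = 2*(-20 + j)/j)
(-290301 + 181666)*(v(189) + 81243) = (-290301 + 181666)*((2 - 40/189) + 81243) = -108635*((2 - 40*1/189) + 81243) = -108635*((2 - 40/189) + 81243) = -108635*(338/189 + 81243) = -108635*15355265/189 = -1668119213275/189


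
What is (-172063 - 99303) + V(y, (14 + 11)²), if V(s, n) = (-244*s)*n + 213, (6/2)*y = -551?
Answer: 83214041/3 ≈ 2.7738e+7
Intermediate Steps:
y = -551/3 (y = (⅓)*(-551) = -551/3 ≈ -183.67)
V(s, n) = 213 - 244*n*s (V(s, n) = -244*n*s + 213 = 213 - 244*n*s)
(-172063 - 99303) + V(y, (14 + 11)²) = (-172063 - 99303) + (213 - 244*(14 + 11)²*(-551/3)) = -271366 + (213 - 244*25²*(-551/3)) = -271366 + (213 - 244*625*(-551/3)) = -271366 + (213 + 84027500/3) = -271366 + 84028139/3 = 83214041/3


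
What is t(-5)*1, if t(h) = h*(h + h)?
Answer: 50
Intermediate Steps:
t(h) = 2*h² (t(h) = h*(2*h) = 2*h²)
t(-5)*1 = (2*(-5)²)*1 = (2*25)*1 = 50*1 = 50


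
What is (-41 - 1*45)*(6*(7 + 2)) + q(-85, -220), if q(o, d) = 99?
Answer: -4545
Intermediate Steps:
(-41 - 1*45)*(6*(7 + 2)) + q(-85, -220) = (-41 - 1*45)*(6*(7 + 2)) + 99 = (-41 - 45)*(6*9) + 99 = -86*54 + 99 = -4644 + 99 = -4545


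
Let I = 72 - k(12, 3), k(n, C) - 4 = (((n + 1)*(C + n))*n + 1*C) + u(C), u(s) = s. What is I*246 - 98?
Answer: -560486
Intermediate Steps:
k(n, C) = 4 + 2*C + n*(1 + n)*(C + n) (k(n, C) = 4 + ((((n + 1)*(C + n))*n + 1*C) + C) = 4 + ((((1 + n)*(C + n))*n + C) + C) = 4 + ((n*(1 + n)*(C + n) + C) + C) = 4 + ((C + n*(1 + n)*(C + n)) + C) = 4 + (2*C + n*(1 + n)*(C + n)) = 4 + 2*C + n*(1 + n)*(C + n))
I = -2278 (I = 72 - (4 + 12² + 12³ + 2*3 + 3*12 + 3*12²) = 72 - (4 + 144 + 1728 + 6 + 36 + 3*144) = 72 - (4 + 144 + 1728 + 6 + 36 + 432) = 72 - 1*2350 = 72 - 2350 = -2278)
I*246 - 98 = -2278*246 - 98 = -560388 - 98 = -560486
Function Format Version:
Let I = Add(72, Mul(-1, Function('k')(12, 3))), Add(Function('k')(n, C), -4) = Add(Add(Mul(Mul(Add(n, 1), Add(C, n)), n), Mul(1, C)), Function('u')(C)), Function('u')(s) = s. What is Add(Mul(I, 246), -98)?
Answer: -560486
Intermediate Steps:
Function('k')(n, C) = Add(4, Mul(2, C), Mul(n, Add(1, n), Add(C, n))) (Function('k')(n, C) = Add(4, Add(Add(Mul(Mul(Add(n, 1), Add(C, n)), n), Mul(1, C)), C)) = Add(4, Add(Add(Mul(Mul(Add(1, n), Add(C, n)), n), C), C)) = Add(4, Add(Add(Mul(n, Add(1, n), Add(C, n)), C), C)) = Add(4, Add(Add(C, Mul(n, Add(1, n), Add(C, n))), C)) = Add(4, Add(Mul(2, C), Mul(n, Add(1, n), Add(C, n)))) = Add(4, Mul(2, C), Mul(n, Add(1, n), Add(C, n))))
I = -2278 (I = Add(72, Mul(-1, Add(4, Pow(12, 2), Pow(12, 3), Mul(2, 3), Mul(3, 12), Mul(3, Pow(12, 2))))) = Add(72, Mul(-1, Add(4, 144, 1728, 6, 36, Mul(3, 144)))) = Add(72, Mul(-1, Add(4, 144, 1728, 6, 36, 432))) = Add(72, Mul(-1, 2350)) = Add(72, -2350) = -2278)
Add(Mul(I, 246), -98) = Add(Mul(-2278, 246), -98) = Add(-560388, -98) = -560486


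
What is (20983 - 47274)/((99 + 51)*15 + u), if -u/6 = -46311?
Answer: -26291/280116 ≈ -0.093858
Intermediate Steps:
u = 277866 (u = -6*(-46311) = 277866)
(20983 - 47274)/((99 + 51)*15 + u) = (20983 - 47274)/((99 + 51)*15 + 277866) = -26291/(150*15 + 277866) = -26291/(2250 + 277866) = -26291/280116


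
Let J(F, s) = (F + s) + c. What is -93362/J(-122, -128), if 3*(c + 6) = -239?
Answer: 280086/1007 ≈ 278.14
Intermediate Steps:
c = -257/3 (c = -6 + (⅓)*(-239) = -6 - 239/3 = -257/3 ≈ -85.667)
J(F, s) = -257/3 + F + s (J(F, s) = (F + s) - 257/3 = -257/3 + F + s)
-93362/J(-122, -128) = -93362/(-257/3 - 122 - 128) = -93362/(-1007/3) = -93362*(-3/1007) = 280086/1007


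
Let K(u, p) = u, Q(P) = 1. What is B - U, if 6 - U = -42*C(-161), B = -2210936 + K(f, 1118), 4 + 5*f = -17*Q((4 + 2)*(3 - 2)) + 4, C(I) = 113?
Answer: -11078457/5 ≈ -2.2157e+6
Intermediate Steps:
f = -17/5 (f = -⅘ + (-17*1 + 4)/5 = -⅘ + (-17 + 4)/5 = -⅘ + (⅕)*(-13) = -⅘ - 13/5 = -17/5 ≈ -3.4000)
B = -11054697/5 (B = -2210936 - 17/5 = -11054697/5 ≈ -2.2109e+6)
U = 4752 (U = 6 - (-42)*113 = 6 - 1*(-4746) = 6 + 4746 = 4752)
B - U = -11054697/5 - 1*4752 = -11054697/5 - 4752 = -11078457/5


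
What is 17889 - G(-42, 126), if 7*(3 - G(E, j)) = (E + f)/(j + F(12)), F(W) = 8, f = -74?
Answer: 8388476/469 ≈ 17886.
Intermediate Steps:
G(E, j) = 3 - (-74 + E)/(7*(8 + j)) (G(E, j) = 3 - (E - 74)/(7*(j + 8)) = 3 - (-74 + E)/(7*(8 + j)))
17889 - G(-42, 126) = 17889 - (242 - 1*(-42) + 21*126)/(7*(8 + 126)) = 17889 - (242 + 42 + 2646)/(7*134) = 17889 - 2930/(7*134) = 17889 - 1*1465/469 = 17889 - 1465/469 = 8388476/469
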